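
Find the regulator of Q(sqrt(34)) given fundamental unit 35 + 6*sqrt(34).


epsilon = 35 + 6*sqrt(34)
= 69.9857
R = ln(69.9857)
= 4.2483

4.2483


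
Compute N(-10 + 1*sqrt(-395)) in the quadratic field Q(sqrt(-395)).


N(a + b*sqrt(d)) = a^2 - d*b^2
= (-10)^2 - (-395)*(1)^2
= 100 + 395
= 495

495


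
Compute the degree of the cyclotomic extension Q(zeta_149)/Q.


The degree equals Euler's totient phi(149).
149 = 149
phi(149) = 148

148


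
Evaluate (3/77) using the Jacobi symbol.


Compute (3/77) via quadratic reciprocity:
  reciprocity: (3/77) -> +(77/3)
  reduce: (2/3)
  pull out 2: (2/3) = -1  (since 3 mod 8 = 3)
  (1/3) = 1
Product of signs = -1

-1


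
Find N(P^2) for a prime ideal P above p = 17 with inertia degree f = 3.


N(P^a) = p^(a*f)
= 17^(2*3)
= 17^6
= 24137569

24137569


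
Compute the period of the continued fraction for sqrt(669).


Run the CF algorithm for sqrt(669).
a_0 = floor(sqrt(669)) = 25; set m_0=0, q_0=1.
Recurrence: m' = q*a - m,  q' = (d - m'^2)/q,  a' = floor((a_0 + m')/q').
  step 1: m=25, q=44, a=1
  step 2: m=19, q=7, a=6
  step 3: m=23, q=20, a=2
  step 4: m=17, q=19, a=2
  step 5: m=21, q=12, a=3
  step 6: m=15, q=37, a=1
  step 7: m=22, q=5, a=9
  step 8: m=23, q=28, a=1
  step 9: m=5, q=23, a=1
  step 10: m=18, q=15, a=2
  step 11: m=12, q=35, a=1
  step 12: m=23, q=4, a=12
  step 13: m=25, q=11, a=4
  step 14: m=19, q=28, a=1
  step 15: m=9, q=21, a=1
  step 16: m=12, q=25, a=1
  step 17: m=13, q=20, a=1
  step 18: m=7, q=31, a=1
  step 19: m=24, q=3, a=16
  step 20: m=24, q=31, a=1
  step 21: m=7, q=20, a=1
  step 22: m=13, q=25, a=1
  step 23: m=12, q=21, a=1
  step 24: m=9, q=28, a=1
  step 25: m=19, q=11, a=4
  step 26: m=25, q=4, a=12
  step 27: m=23, q=35, a=1
  step 28: m=12, q=15, a=2
  step 29: m=18, q=23, a=1
  step 30: m=5, q=28, a=1
  step 31: m=23, q=5, a=9
  step 32: m=22, q=37, a=1
  step 33: m=15, q=12, a=3
  step 34: m=21, q=19, a=2
  step 35: m=17, q=20, a=2
  step 36: m=23, q=7, a=6
  step 37: m=19, q=44, a=1
  step 38: m=25, q=1, a=50
a_38 = 2*a_0 = 50, so the period closes here.
sqrt(669) = [25; 1, 6, 2, 2, 3, 1, 9, 1, 1, 2, 1, 12, 4, 1, 1, 1, 1, 1, 16, 1, 1, 1, 1, 1, 4, 12, 1, 2, 1, 1, 9, 1, 3, 2, 2, 6, 1, 50]
Period length = 38

38


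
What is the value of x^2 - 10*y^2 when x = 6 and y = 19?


x^2 - d*y^2
= 6^2 - 10*19^2
= 36 - 3610
= -3574

-3574


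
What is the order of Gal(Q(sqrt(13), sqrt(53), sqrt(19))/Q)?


The 3 square roots of distinct primes are multiplicatively independent over Q,
so [K:Q] = 2^3 and Gal(K/Q) is isomorphic to (Z/2Z)^3.
|Gal| = 2^3 = 8

8


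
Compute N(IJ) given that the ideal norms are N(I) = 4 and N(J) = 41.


N(IJ) = N(I) * N(J)
= 4 * 41
= 164

164


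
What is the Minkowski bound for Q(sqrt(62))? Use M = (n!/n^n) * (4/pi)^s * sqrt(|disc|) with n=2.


d = 62, d mod 4 = 2, so disc(K) = 4d = 248; |disc(K)| = 248
Real quadratic field, so n = 2, s = r2 = 0, r1 = 2
M = (n!/n^n) * (4/pi)^s * sqrt(|disc(K)|) = (2!/2^2) * (4/pi)^0 * sqrt(248)
= 0.5 * 1.000000 * 15.748016
= 7.8740

7.8740


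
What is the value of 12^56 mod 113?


p = 113 is prime and the exponent is (p-1)/2 = 56, so by Euler's criterion 12^56 = (12/113) = +1 or -1 mod 113.
Compute by square-and-multiply:
  56 = 32 + 16 + 8 (binary 111000)
  Repeated squaring mod 113: 12^1 = 12, 12^2 = 31, 12^4 = 57, 12^8 = 85, 12^16 = 106, 12^32 = 49
  12^56 = 12^32 * 12^16 * 12^8 = 49 * 106 * 85 mod 113
    49 * 106 = 5194 = 109 mod 113
    109 * 85 = 9265 = 112 mod 113
  12^56 = 112 mod 113
Result 112 = p - 1 = -1 mod 113: 12 is a quadratic non-residue mod 113. As a residue in [0, p-1] the value is 112.
12^56 mod 113 = 112

112


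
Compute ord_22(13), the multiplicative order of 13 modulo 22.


We want ord_22(13), the smallest k >= 1 with 13^k = 1 mod 22.
n = 22 = 2 * 11, phi(22) = 10; the order divides phi(n).
Divisors of 10: 1, 2, 5, 10
Repeated squaring mod 22: 13^1 = 13, 13^2 = 15, 13^4 = 5, 13^8 = 3
Test divisors in increasing order:
  k=1: 13^1 = 13 mod 22
  k=2: 13^2 = 15 mod 22
  k=5: 13^5 = 5 * 13 = 21 mod 22
  k=10: 13^10 = 3 * 15 = 1 mod 22  <- first divisor giving 1
Order = 10

10


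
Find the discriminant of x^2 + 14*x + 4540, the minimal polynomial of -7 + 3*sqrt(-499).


The element -7 + 3*sqrt(-499) has minimal polynomial:
x^2 + 14*x + 4540
Discriminant = (14)^2 - 4*(4540)
= 196 - 18160
= -17964

-17964


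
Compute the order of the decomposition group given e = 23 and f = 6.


|D_P| = e * f
= 23 * 6
= 138

138


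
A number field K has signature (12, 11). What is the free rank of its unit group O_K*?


By Dirichlet's unit theorem:
rank = r1 + r2 - 1
= 12 + 11 - 1
= 22

22


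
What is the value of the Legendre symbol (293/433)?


p = 433 is prime, so compute (293/433) with the reciprocity algorithm (Jacobi-symbol steps: pull out 2s via (2/n), flip via reciprocity, reduce):
  reciprocity: (293/433) -> +(433/293)
  reduce: (140/293)
  pull out 2: (2/293) = -1  (since 293 mod 8 = 5)
  pull out 2: (2/293) = -1  (since 293 mod 8 = 5)
  reciprocity: (35/293) -> +(293/35)
  reduce: (13/35)
  reciprocity: (13/35) -> +(35/13)
  reduce: (9/13)
  reciprocity: (9/13) -> +(13/9)
  reduce: (4/9)
  pull out 2: (2/9) = +1  (since 9 mod 8 = 1)
  pull out 2: (2/9) = +1  (since 9 mod 8 = 1)
  (1/9) = 1
Product of signs = 1
(293/433) = 1

1


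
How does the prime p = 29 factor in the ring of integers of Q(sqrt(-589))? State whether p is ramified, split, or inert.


K = Q(sqrt(-589)). Since d mod 4 = 3, disc(K) = -2356.
Check p | disc: -2356 mod 29 = 22.
p does not divide disc. Compute Legendre symbol (d/p):
20^((29-1)/2) mod 29 = 1
(d/p) = 1, so p splits: (p) = P*P' with e=1, f=1, g=2.
Therefore p is split.

split


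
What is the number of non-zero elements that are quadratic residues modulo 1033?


For prime p, the number of non-zero quadratic residues is (p-1)/2.
= (1033-1)/2
= 516

516


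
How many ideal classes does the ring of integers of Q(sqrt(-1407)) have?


K = Q(sqrt(-1407)). d mod 4 = 1, so D = disc(K) = d = -1407
h(K) equals the number of primitive reduced positive-definite forms (a, b, c) = a*x^2 + b*x*y + c*y^2 with b^2 - 4ac = D,
where reduced means |b| <= a <= c, with b >= 0 whenever |b| = a or a = c, and primitive means gcd(a, b, c) = 1.
Reduced forces 3a^2 <= |D| = 1407, so 1 <= a <= 21; b must have the parity of D, and c = (b^2 - D)/(4a) must be an integer >= a.
Enumerate a = 1..21, b in [-a, a]:
  a=1: (1, 1, 352)  [1]
  a=2: (2, -1, 176), (2, 1, 176)  [2]
  a=3: (3, 3, 118)  [1]
  a=4: (4, -1, 88), (4, 1, 88)  [2]
  a=5: none
  a=6: (6, -3, 59), (6, 3, 59)  [2]
  a=7: (7, 7, 52)  [1]
  a=8: (8, -1, 44), (8, 1, 44)  [2]
  a=9..10: none
  a=11: (11, -1, 32), (11, 1, 32)  [2]
  a=12: (12, -9, 31), (12, 9, 31)  [2]
  a=13: (13, -7, 28), (13, 7, 28)  [2]
  a=14: (14, -7, 26), (14, 7, 26)  [2]
  a=15: none
  a=16: (16, -1, 22), (16, 1, 22)  [2]
  a=17: (17, -15, 24), (17, 15, 24)  [2]
  a=18..20: none
  a=21: (21, 21, 22)  [1]
Total reduced forms: 1 + 2 + 1 + 2 + 2 + 1 + 2 + 2 + 2 + 2 + 2 + 2 + 2 + 1 = 24
h = 24

24


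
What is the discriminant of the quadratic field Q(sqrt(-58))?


For K = Q(sqrt(d)) with d squarefree: disc(K) = d if d = 1 mod 4, and disc(K) = 4d if d = 2 or 3 mod 4.
Here d = -58, and d mod 4 = 2.
d = 2 mod 4, not 1 (O_K = Z[sqrt(d)]), so disc(K) = 4d = 4 * (-58) = -232

-232


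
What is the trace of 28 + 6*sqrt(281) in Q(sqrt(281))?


Tr(a + b*sqrt(d)) = (a + b*sqrt(d)) + (a - b*sqrt(d)) = 2a
= 2 * (28)
= 56

56


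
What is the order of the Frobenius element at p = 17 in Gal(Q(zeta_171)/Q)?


The Frobenius at p in Gal(Q(zeta_n)/Q) = (Z/nZ)* is the class of p, so its order is ord_171(17), the smallest k >= 1 with 17^k = 1 mod 171.
n = 171 = 3^2 * 19, phi(171) = 108; the order divides phi(n).
Divisors of 108: 1, 2, 3, 4, 6, 9, 12, 18, 27, 36, 54, 108
Repeated squaring mod 171: 17^1 = 17, 17^2 = 118, 17^4 = 73, 17^8 = 28, 17^16 = 100, 17^32 = 82, 17^64 = 55
Test divisors in increasing order:
  k=1: 17^1 = 17 mod 171
  k=2: 17^2 = 118 mod 171
  k=3: 17^3 = 118 * 17 = 125 mod 171
  k=4: 17^4 = 73 mod 171
  k=6: 17^6 = 73 * 118 = 64 mod 171
  k=9: 17^9 = 28 * 17 = 134 mod 171
  k=12: 17^12 = 28 * 73 = 163 mod 171
  k=18: 17^18 = 100 * 118 = 1 mod 171  <- first divisor giving 1
Order = 18

18


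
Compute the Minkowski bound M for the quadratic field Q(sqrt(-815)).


d = -815, d mod 4 = 1, so disc(K) = d = -815; |disc(K)| = 815
Imaginary quadratic field, so n = 2, s = r2 = 1, r1 = 0
M = (n!/n^n) * (4/pi)^s * sqrt(|disc(K)|) = (2!/2^2) * (4/pi)^1 * sqrt(815)
= 0.5 * 1.273240 * 28.548205
= 18.1744

18.1744


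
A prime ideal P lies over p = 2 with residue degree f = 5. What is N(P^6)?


N(P^a) = p^(a*f)
= 2^(6*5)
= 2^30
= 1073741824

1073741824


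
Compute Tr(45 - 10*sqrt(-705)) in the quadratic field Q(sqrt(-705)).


Tr(a + b*sqrt(d)) = (a + b*sqrt(d)) + (a - b*sqrt(d)) = 2a
= 2 * (45)
= 90

90


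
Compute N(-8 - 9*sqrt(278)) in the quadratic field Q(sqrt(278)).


N(a + b*sqrt(d)) = a^2 - d*b^2
= (-8)^2 - (278)*(-9)^2
= 64 - 22518
= -22454

-22454


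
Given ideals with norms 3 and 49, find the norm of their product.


N(IJ) = N(I) * N(J)
= 3 * 49
= 147

147


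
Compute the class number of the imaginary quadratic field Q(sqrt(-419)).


K = Q(sqrt(-419)). d mod 4 = 1, so D = disc(K) = d = -419
h(K) equals the number of primitive reduced positive-definite forms (a, b, c) = a*x^2 + b*x*y + c*y^2 with b^2 - 4ac = D,
where reduced means |b| <= a <= c, with b >= 0 whenever |b| = a or a = c, and primitive means gcd(a, b, c) = 1.
Reduced forces 3a^2 <= |D| = 419, so 1 <= a <= 11; b must have the parity of D, and c = (b^2 - D)/(4a) must be an integer >= a.
Enumerate a = 1..11, b in [-a, a]:
  a=1: (1, 1, 105)  [1]
  a=2: none
  a=3: (3, -1, 35), (3, 1, 35)  [2]
  a=4: none
  a=5: (5, -1, 21), (5, 1, 21)  [2]
  a=6: none
  a=7: (7, -1, 15), (7, 1, 15)  [2]
  a=8: none
  a=9: (9, -7, 13), (9, 7, 13)  [2]
  a=10..11: none
Total reduced forms: 1 + 2 + 2 + 2 + 2 = 9
h = 9

9


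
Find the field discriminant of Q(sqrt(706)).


For K = Q(sqrt(d)) with d squarefree: disc(K) = d if d = 1 mod 4, and disc(K) = 4d if d = 2 or 3 mod 4.
Here d = 706, and d mod 4 = 2.
d = 2 mod 4, not 1 (O_K = Z[sqrt(d)]), so disc(K) = 4d = 4 * (706) = 2824

2824


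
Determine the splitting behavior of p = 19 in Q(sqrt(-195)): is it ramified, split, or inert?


K = Q(sqrt(-195)). Since d mod 4 = 1, disc(K) = -195.
Check p | disc: -195 mod 19 = 14.
p does not divide disc. Compute Legendre symbol (d/p):
14^((19-1)/2) mod 19 = -1
(d/p) = -1, so p is inert: (p) stays prime with e=1, f=2, g=1.
Therefore p is inert.

inert


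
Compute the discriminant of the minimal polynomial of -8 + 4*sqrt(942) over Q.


The element -8 + 4*sqrt(942) has minimal polynomial:
x^2 + 16*x - 15008
Discriminant = (16)^2 - 4*(-15008)
= 256 + 60032
= 60288

60288


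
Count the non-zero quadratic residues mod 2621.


For prime p, the number of non-zero quadratic residues is (p-1)/2.
= (2621-1)/2
= 1310

1310


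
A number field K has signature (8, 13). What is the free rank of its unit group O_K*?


By Dirichlet's unit theorem:
rank = r1 + r2 - 1
= 8 + 13 - 1
= 20

20


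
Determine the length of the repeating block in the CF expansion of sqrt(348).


Run the CF algorithm for sqrt(348).
a_0 = floor(sqrt(348)) = 18; set m_0=0, q_0=1.
Recurrence: m' = q*a - m,  q' = (d - m'^2)/q,  a' = floor((a_0 + m')/q').
  step 1: m=18, q=24, a=1
  step 2: m=6, q=13, a=1
  step 3: m=7, q=23, a=1
  step 4: m=16, q=4, a=8
  step 5: m=16, q=23, a=1
  step 6: m=7, q=13, a=1
  step 7: m=6, q=24, a=1
  step 8: m=18, q=1, a=36
a_8 = 2*a_0 = 36, so the period closes here.
sqrt(348) = [18; 1, 1, 1, 8, 1, 1, 1, 36]
Period length = 8

8


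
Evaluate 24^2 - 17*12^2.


x^2 - d*y^2
= 24^2 - 17*12^2
= 576 - 2448
= -1872

-1872


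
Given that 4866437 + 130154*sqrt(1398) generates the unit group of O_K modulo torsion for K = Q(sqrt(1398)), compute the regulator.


epsilon = 4866437 + 130154*sqrt(1398)
= 9.7329e+06
R = ln(9.7329e+06)
= 16.0910

16.0910


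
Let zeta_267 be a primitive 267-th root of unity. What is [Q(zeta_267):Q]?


The degree equals Euler's totient phi(267).
267 = 3 * 89
phi(267) = 176

176


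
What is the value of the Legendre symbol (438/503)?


p = 503 is prime, so compute (438/503) with the reciprocity algorithm (Jacobi-symbol steps: pull out 2s via (2/n), flip via reciprocity, reduce):
  pull out 2: (2/503) = +1  (since 503 mod 8 = 7)
  reciprocity: (219/503) -> -(503/219)
  reduce: (65/219)
  reciprocity: (65/219) -> +(219/65)
  reduce: (24/65)
  pull out 2: (2/65) = +1  (since 65 mod 8 = 1)
  pull out 2: (2/65) = +1  (since 65 mod 8 = 1)
  pull out 2: (2/65) = +1  (since 65 mod 8 = 1)
  reciprocity: (3/65) -> +(65/3)
  reduce: (2/3)
  pull out 2: (2/3) = -1  (since 3 mod 8 = 3)
  (1/3) = 1
Product of signs = 1
(438/503) = 1

1


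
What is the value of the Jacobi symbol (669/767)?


Compute (669/767) via quadratic reciprocity:
  reciprocity: (669/767) -> +(767/669)
  reduce: (98/669)
  pull out 2: (2/669) = -1  (since 669 mod 8 = 5)
  reciprocity: (49/669) -> +(669/49)
  reduce: (32/49)
  pull out 2: (2/49) = +1  (since 49 mod 8 = 1)
  pull out 2: (2/49) = +1  (since 49 mod 8 = 1)
  pull out 2: (2/49) = +1  (since 49 mod 8 = 1)
  pull out 2: (2/49) = +1  (since 49 mod 8 = 1)
  pull out 2: (2/49) = +1  (since 49 mod 8 = 1)
  (1/49) = 1
Product of signs = -1

-1


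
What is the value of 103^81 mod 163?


p = 163 is prime and the exponent is (p-1)/2 = 81, so by Euler's criterion 103^81 = (103/163) = +1 or -1 mod 163.
Compute by square-and-multiply:
  81 = 64 + 16 + 1 (binary 1010001)
  Repeated squaring mod 163: 103^1 = 103, 103^2 = 14, 103^4 = 33, 103^8 = 111, 103^16 = 96, 103^32 = 88, 103^64 = 83
  103^81 = 103^64 * 103^16 * 103^1 = 83 * 96 * 103 mod 163
    83 * 96 = 7968 = 144 mod 163
    144 * 103 = 14832 = 162 mod 163
  103^81 = 162 mod 163
Result 162 = p - 1 = -1 mod 163: 103 is a quadratic non-residue mod 163. As a residue in [0, p-1] the value is 162.
103^81 mod 163 = 162

162


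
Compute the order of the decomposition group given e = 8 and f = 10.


|D_P| = e * f
= 8 * 10
= 80

80


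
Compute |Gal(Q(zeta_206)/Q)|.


|Gal(Q(zeta_206)/Q)| = phi(206)
= 102

102


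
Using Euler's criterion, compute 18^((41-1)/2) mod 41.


p = 41 is prime and the exponent is (p-1)/2 = 20, so by Euler's criterion 18^20 = (18/41) = +1 or -1 mod 41.
Compute by square-and-multiply:
  20 = 16 + 4 (binary 10100)
  Repeated squaring mod 41: 18^1 = 18, 18^2 = 37, 18^4 = 16, 18^8 = 10, 18^16 = 18
  18^20 = 18^16 * 18^4 = 18 * 16 mod 41
    18 * 16 = 288 = 1 mod 41
  18^20 = 1 mod 41
Result 1: 18 is a quadratic residue mod 41.
18^20 mod 41 = 1

1


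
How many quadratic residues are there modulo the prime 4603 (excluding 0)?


For prime p, the number of non-zero quadratic residues is (p-1)/2.
= (4603-1)/2
= 2301

2301


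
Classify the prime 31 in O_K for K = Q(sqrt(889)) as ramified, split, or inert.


K = Q(sqrt(889)). Since d mod 4 = 1, disc(K) = 889.
Check p | disc: 889 mod 31 = 21.
p does not divide disc. Compute Legendre symbol (d/p):
21^((31-1)/2) mod 31 = -1
(d/p) = -1, so p is inert: (p) stays prime with e=1, f=2, g=1.
Therefore p is inert.

inert


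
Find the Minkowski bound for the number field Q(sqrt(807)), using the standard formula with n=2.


d = 807, d mod 4 = 3, so disc(K) = 4d = 3228; |disc(K)| = 3228
Real quadratic field, so n = 2, s = r2 = 0, r1 = 2
M = (n!/n^n) * (4/pi)^s * sqrt(|disc(K)|) = (2!/2^2) * (4/pi)^0 * sqrt(3228)
= 0.5 * 1.000000 * 56.815491
= 28.4077

28.4077


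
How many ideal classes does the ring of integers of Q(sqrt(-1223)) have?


K = Q(sqrt(-1223)). d mod 4 = 1, so D = disc(K) = d = -1223
h(K) equals the number of primitive reduced positive-definite forms (a, b, c) = a*x^2 + b*x*y + c*y^2 with b^2 - 4ac = D,
where reduced means |b| <= a <= c, with b >= 0 whenever |b| = a or a = c, and primitive means gcd(a, b, c) = 1.
Reduced forces 3a^2 <= |D| = 1223, so 1 <= a <= 20; b must have the parity of D, and c = (b^2 - D)/(4a) must be an integer >= a.
Enumerate a = 1..20, b in [-a, a]:
  a=1: (1, 1, 306)  [1]
  a=2: (2, -1, 153), (2, 1, 153)  [2]
  a=3: (3, -1, 102), (3, 1, 102)  [2]
  a=4: (4, -3, 77), (4, 3, 77)  [2]
  a=5: none
  a=6: (6, -5, 52), (6, -1, 51), (6, 1, 51), (6, 5, 52)  [4]
  a=7: (7, -3, 44), (7, 3, 44)  [2]
  a=8: (8, -5, 39), (8, 5, 39)  [2]
  a=9: (9, -1, 34), (9, 1, 34)  [2]
  a=10: none
  a=11: (11, -3, 28), (11, 3, 28)  [2]
  a=12: (12, -11, 28), (12, -5, 26), (12, 5, 26), (12, 11, 28)  [4]
  a=13: (13, -5, 24), (13, 5, 24)  [2]
  a=14: (14, -11, 24), (14, -3, 22), (14, 3, 22), (14, 11, 24)  [4]
  a=15: none
  a=16: (16, -11, 21), (16, 11, 21)  [2]
  a=17: (17, -1, 18), (17, 1, 18)  [2]
  a=18: (18, -17, 21), (18, 17, 21)  [2]
  a=19..20: none
Total reduced forms: 1 + 2 + 2 + 2 + 4 + 2 + 2 + 2 + 2 + 4 + 2 + 4 + 2 + 2 + 2 = 35
h = 35

35


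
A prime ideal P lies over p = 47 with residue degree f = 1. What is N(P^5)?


N(P^a) = p^(a*f)
= 47^(5*1)
= 47^5
= 229345007

229345007


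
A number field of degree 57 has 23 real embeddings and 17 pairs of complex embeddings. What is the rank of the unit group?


By Dirichlet's unit theorem:
rank = r1 + r2 - 1
= 23 + 17 - 1
= 39

39


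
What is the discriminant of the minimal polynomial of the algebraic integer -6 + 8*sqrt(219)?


The element -6 + 8*sqrt(219) has minimal polynomial:
x^2 + 12*x - 13980
Discriminant = (12)^2 - 4*(-13980)
= 144 + 55920
= 56064

56064


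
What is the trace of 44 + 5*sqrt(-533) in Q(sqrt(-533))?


Tr(a + b*sqrt(d)) = (a + b*sqrt(d)) + (a - b*sqrt(d)) = 2a
= 2 * (44)
= 88

88


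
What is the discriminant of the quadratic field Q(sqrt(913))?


For K = Q(sqrt(d)) with d squarefree: disc(K) = d if d = 1 mod 4, and disc(K) = 4d if d = 2 or 3 mod 4.
Here d = 913, and d mod 4 = 1.
d = 1 mod 4 (O_K = Z[(1+sqrt(d))/2]), so disc(K) = d = 913

913


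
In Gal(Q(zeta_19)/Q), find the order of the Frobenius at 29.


The Frobenius at p in Gal(Q(zeta_n)/Q) = (Z/nZ)* is the class of p, so its order is ord_19(29), the smallest k >= 1 with 29^k = 1 mod 19.
n = 19 = 19, phi(19) = 18; the order divides phi(n).
Divisors of 18: 1, 2, 3, 6, 9, 18
Repeated squaring mod 19: 29^1 = 10, 29^2 = 5, 29^4 = 6, 29^8 = 17, 29^16 = 4
Test divisors in increasing order:
  k=1: 29^1 = 10 mod 19
  k=2: 29^2 = 5 mod 19
  k=3: 29^3 = 5 * 10 = 12 mod 19
  k=6: 29^6 = 6 * 5 = 11 mod 19
  k=9: 29^9 = 17 * 10 = 18 mod 19
  k=18: 29^18 = 4 * 5 = 1 mod 19  <- first divisor giving 1
Order = 18

18


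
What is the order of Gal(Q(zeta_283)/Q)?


|Gal(Q(zeta_283)/Q)| = phi(283)
= 282

282


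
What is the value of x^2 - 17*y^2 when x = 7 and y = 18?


x^2 - d*y^2
= 7^2 - 17*18^2
= 49 - 5508
= -5459

-5459


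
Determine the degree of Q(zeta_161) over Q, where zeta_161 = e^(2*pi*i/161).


The degree equals Euler's totient phi(161).
161 = 7 * 23
phi(161) = 132

132


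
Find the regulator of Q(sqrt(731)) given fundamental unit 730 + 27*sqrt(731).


epsilon = 730 + 27*sqrt(731)
= 1459.9993
R = ln(1459.9993)
= 7.2862

7.2862


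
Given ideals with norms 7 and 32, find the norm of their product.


N(IJ) = N(I) * N(J)
= 7 * 32
= 224

224


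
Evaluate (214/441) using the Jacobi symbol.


Compute (214/441) via quadratic reciprocity:
  pull out 2: (2/441) = +1  (since 441 mod 8 = 1)
  reciprocity: (107/441) -> +(441/107)
  reduce: (13/107)
  reciprocity: (13/107) -> +(107/13)
  reduce: (3/13)
  reciprocity: (3/13) -> +(13/3)
  reduce: (1/3)
  (1/3) = 1
Product of signs = 1

1


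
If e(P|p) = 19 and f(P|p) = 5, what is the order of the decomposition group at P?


|D_P| = e * f
= 19 * 5
= 95

95


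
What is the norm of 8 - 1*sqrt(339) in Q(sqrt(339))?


N(a + b*sqrt(d)) = a^2 - d*b^2
= (8)^2 - (339)*(-1)^2
= 64 - 339
= -275

-275


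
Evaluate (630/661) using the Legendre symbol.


p = 661 is prime, so compute (630/661) with the reciprocity algorithm (Jacobi-symbol steps: pull out 2s via (2/n), flip via reciprocity, reduce):
  pull out 2: (2/661) = -1  (since 661 mod 8 = 5)
  reciprocity: (315/661) -> +(661/315)
  reduce: (31/315)
  reciprocity: (31/315) -> -(315/31)
  reduce: (5/31)
  reciprocity: (5/31) -> +(31/5)
  reduce: (1/5)
  (1/5) = 1
Product of signs = 1
(630/661) = 1

1


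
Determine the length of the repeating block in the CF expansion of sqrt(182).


Run the CF algorithm for sqrt(182).
a_0 = floor(sqrt(182)) = 13; set m_0=0, q_0=1.
Recurrence: m' = q*a - m,  q' = (d - m'^2)/q,  a' = floor((a_0 + m')/q').
  step 1: m=13, q=13, a=2
  step 2: m=13, q=1, a=26
a_2 = 2*a_0 = 26, so the period closes here.
sqrt(182) = [13; 2, 26]
Period length = 2

2


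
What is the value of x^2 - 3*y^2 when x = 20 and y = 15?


x^2 - d*y^2
= 20^2 - 3*15^2
= 400 - 675
= -275

-275


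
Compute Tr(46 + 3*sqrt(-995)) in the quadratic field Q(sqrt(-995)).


Tr(a + b*sqrt(d)) = (a + b*sqrt(d)) + (a - b*sqrt(d)) = 2a
= 2 * (46)
= 92

92


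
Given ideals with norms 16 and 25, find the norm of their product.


N(IJ) = N(I) * N(J)
= 16 * 25
= 400

400


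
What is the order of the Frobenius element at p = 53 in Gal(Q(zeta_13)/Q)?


The Frobenius at p in Gal(Q(zeta_n)/Q) = (Z/nZ)* is the class of p, so its order is ord_13(53), the smallest k >= 1 with 53^k = 1 mod 13.
n = 13 = 13, phi(13) = 12; the order divides phi(n).
Divisors of 12: 1, 2, 3, 4, 6, 12
Repeated squaring mod 13: 53^1 = 1, 53^2 = 1, 53^4 = 1, 53^8 = 1
Test divisors in increasing order:
  k=1: 53^1 = 1 mod 13  <- first divisor giving 1
Order = 1

1


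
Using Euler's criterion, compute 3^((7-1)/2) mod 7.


p = 7 is prime and the exponent is (p-1)/2 = 3, so by Euler's criterion 3^3 = (3/7) = +1 or -1 mod 7.
Compute by square-and-multiply:
  3 = 2 + 1 (binary 11)
  Repeated squaring mod 7: 3^1 = 3, 3^2 = 2
  3^3 = 3^2 * 3^1 = 2 * 3 mod 7
    2 * 3 = 6 = 6 mod 7
  3^3 = 6 mod 7
Result 6 = p - 1 = -1 mod 7: 3 is a quadratic non-residue mod 7. As a residue in [0, p-1] the value is 6.
3^3 mod 7 = 6

6


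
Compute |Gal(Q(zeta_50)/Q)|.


|Gal(Q(zeta_50)/Q)| = phi(50)
= 20

20


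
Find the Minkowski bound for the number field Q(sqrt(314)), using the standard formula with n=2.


d = 314, d mod 4 = 2, so disc(K) = 4d = 1256; |disc(K)| = 1256
Real quadratic field, so n = 2, s = r2 = 0, r1 = 2
M = (n!/n^n) * (4/pi)^s * sqrt(|disc(K)|) = (2!/2^2) * (4/pi)^0 * sqrt(1256)
= 0.5 * 1.000000 * 35.440090
= 17.7200

17.7200


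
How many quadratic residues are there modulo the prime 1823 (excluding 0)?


For prime p, the number of non-zero quadratic residues is (p-1)/2.
= (1823-1)/2
= 911

911


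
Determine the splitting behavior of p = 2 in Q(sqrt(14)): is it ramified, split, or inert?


K = Q(sqrt(14)). Since d mod 4 = 2, disc(K) = 56.
Check p | disc: 56 mod 2 = 0.
p divides disc, so p ramifies: (p) = P^2 with e=2, f=1, g=1.
Therefore p is ramified.

ramified


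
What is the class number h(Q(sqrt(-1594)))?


K = Q(sqrt(-1594)). d mod 4 = 2, so D = disc(K) = 4d = -6376
h(K) equals the number of primitive reduced positive-definite forms (a, b, c) = a*x^2 + b*x*y + c*y^2 with b^2 - 4ac = D,
where reduced means |b| <= a <= c, with b >= 0 whenever |b| = a or a = c, and primitive means gcd(a, b, c) = 1.
Reduced forces 3a^2 <= |D| = 6376, so 1 <= a <= 46; b must have the parity of D, and c = (b^2 - D)/(4a) must be an integer >= a.
Enumerate a = 1..46, b in [-a, a]:
  a=1: (1, 0, 1594)  [1]
  a=2: (2, 0, 797)  [1]
  a=3..4: none
  a=5: (5, -2, 319), (5, 2, 319)  [2]
  a=6: none
  a=7: (7, -6, 229), (7, 6, 229)  [2]
  a=8..9: none
  a=10: (10, -8, 161), (10, 8, 161)  [2]
  a=11: (11, -2, 145), (11, 2, 145)  [2]
  a=12..13: none
  a=14: (14, -8, 115), (14, 8, 115)  [2]
  a=15..16: none
  a=17: (17, -4, 94), (17, 4, 94)  [2]
  a=18..21: none
  a=22: (22, -20, 77), (22, 20, 77)  [2]
  a=23: (23, -8, 70), (23, 8, 70)  [2]
  a=24: none
  a=25: (25, -18, 67), (25, 18, 67)  [2]
  a=26..28: none
  a=29: (29, -2, 55), (29, 2, 55)  [2]
  a=30: none
  a=31: (31, -14, 53), (31, 14, 53)  [2]
  a=32..33: none
  a=34: (34, -4, 47), (34, 4, 47)  [2]
  a=35: (35, -22, 49), (35, -8, 46), (35, 8, 46), (35, 22, 49)  [4]
  a=36: none
  a=37: (37, -32, 50), (37, 32, 50)  [2]
  a=38..40: none
  a=41: (41, -26, 43), (41, 26, 43)  [2]
  a=42..46: none
Total reduced forms: 1 + 1 + 2 + 2 + 2 + 2 + 2 + 2 + 2 + 2 + 2 + 2 + 2 + 2 + 4 + 2 + 2 = 34
h = 34

34


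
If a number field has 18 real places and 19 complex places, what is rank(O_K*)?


By Dirichlet's unit theorem:
rank = r1 + r2 - 1
= 18 + 19 - 1
= 36

36


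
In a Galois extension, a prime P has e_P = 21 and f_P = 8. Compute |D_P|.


|D_P| = e * f
= 21 * 8
= 168

168


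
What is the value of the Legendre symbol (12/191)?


p = 191 is prime, so compute (12/191) with the reciprocity algorithm (Jacobi-symbol steps: pull out 2s via (2/n), flip via reciprocity, reduce):
  pull out 2: (2/191) = +1  (since 191 mod 8 = 7)
  pull out 2: (2/191) = +1  (since 191 mod 8 = 7)
  reciprocity: (3/191) -> -(191/3)
  reduce: (2/3)
  pull out 2: (2/3) = -1  (since 3 mod 8 = 3)
  (1/3) = 1
Product of signs = 1
(12/191) = 1

1


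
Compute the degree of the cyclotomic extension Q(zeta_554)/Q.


The degree equals Euler's totient phi(554).
554 = 2 * 277
phi(554) = 276

276


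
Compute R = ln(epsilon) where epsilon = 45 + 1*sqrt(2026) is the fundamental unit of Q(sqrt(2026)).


epsilon = 45 + 1*sqrt(2026)
= 90.0111
R = ln(90.0111)
= 4.4999

4.4999


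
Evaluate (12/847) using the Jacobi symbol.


Compute (12/847) via quadratic reciprocity:
  pull out 2: (2/847) = +1  (since 847 mod 8 = 7)
  pull out 2: (2/847) = +1  (since 847 mod 8 = 7)
  reciprocity: (3/847) -> -(847/3)
  reduce: (1/3)
  (1/3) = 1
Product of signs = -1

-1


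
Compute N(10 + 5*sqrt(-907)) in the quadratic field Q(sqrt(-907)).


N(a + b*sqrt(d)) = a^2 - d*b^2
= (10)^2 - (-907)*(5)^2
= 100 + 22675
= 22775

22775


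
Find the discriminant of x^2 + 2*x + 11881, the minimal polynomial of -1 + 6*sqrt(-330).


The element -1 + 6*sqrt(-330) has minimal polynomial:
x^2 + 2*x + 11881
Discriminant = (2)^2 - 4*(11881)
= 4 - 47524
= -47520

-47520


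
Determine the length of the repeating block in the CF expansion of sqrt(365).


Run the CF algorithm for sqrt(365).
a_0 = floor(sqrt(365)) = 19; set m_0=0, q_0=1.
Recurrence: m' = q*a - m,  q' = (d - m'^2)/q,  a' = floor((a_0 + m')/q').
  step 1: m=19, q=4, a=9
  step 2: m=17, q=19, a=1
  step 3: m=2, q=19, a=1
  step 4: m=17, q=4, a=9
  step 5: m=19, q=1, a=38
a_5 = 2*a_0 = 38, so the period closes here.
sqrt(365) = [19; 9, 1, 1, 9, 38]
Period length = 5

5


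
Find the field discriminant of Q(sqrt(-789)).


For K = Q(sqrt(d)) with d squarefree: disc(K) = d if d = 1 mod 4, and disc(K) = 4d if d = 2 or 3 mod 4.
Here d = -789, and d mod 4 = 3.
d = 3 mod 4, not 1 (O_K = Z[sqrt(d)]), so disc(K) = 4d = 4 * (-789) = -3156

-3156


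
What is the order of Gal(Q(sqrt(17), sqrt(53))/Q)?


The 2 square roots of distinct primes are multiplicatively independent over Q,
so [K:Q] = 2^2 and Gal(K/Q) is isomorphic to (Z/2Z)^2.
|Gal| = 2^2 = 4

4


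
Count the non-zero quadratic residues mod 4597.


For prime p, the number of non-zero quadratic residues is (p-1)/2.
= (4597-1)/2
= 2298

2298


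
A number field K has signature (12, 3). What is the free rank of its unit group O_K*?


By Dirichlet's unit theorem:
rank = r1 + r2 - 1
= 12 + 3 - 1
= 14

14


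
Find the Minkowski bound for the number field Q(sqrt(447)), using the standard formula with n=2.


d = 447, d mod 4 = 3, so disc(K) = 4d = 1788; |disc(K)| = 1788
Real quadratic field, so n = 2, s = r2 = 0, r1 = 2
M = (n!/n^n) * (4/pi)^s * sqrt(|disc(K)|) = (2!/2^2) * (4/pi)^0 * sqrt(1788)
= 0.5 * 1.000000 * 42.284749
= 21.1424

21.1424


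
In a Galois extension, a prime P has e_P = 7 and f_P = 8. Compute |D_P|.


|D_P| = e * f
= 7 * 8
= 56

56


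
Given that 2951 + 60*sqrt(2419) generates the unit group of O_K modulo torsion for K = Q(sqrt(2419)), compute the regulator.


epsilon = 2951 + 60*sqrt(2419)
= 5901.9998
R = ln(5901.9998)
= 8.6830

8.6830


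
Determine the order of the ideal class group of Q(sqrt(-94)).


K = Q(sqrt(-94)). d mod 4 = 2, so D = disc(K) = 4d = -376
h(K) equals the number of primitive reduced positive-definite forms (a, b, c) = a*x^2 + b*x*y + c*y^2 with b^2 - 4ac = D,
where reduced means |b| <= a <= c, with b >= 0 whenever |b| = a or a = c, and primitive means gcd(a, b, c) = 1.
Reduced forces 3a^2 <= |D| = 376, so 1 <= a <= 11; b must have the parity of D, and c = (b^2 - D)/(4a) must be an integer >= a.
Enumerate a = 1..11, b in [-a, a]:
  a=1: (1, 0, 94)  [1]
  a=2: (2, 0, 47)  [1]
  a=3..4: none
  a=5: (5, -2, 19), (5, 2, 19)  [2]
  a=6: none
  a=7: (7, -4, 14), (7, 4, 14)  [2]
  a=8..9: none
  a=10: (10, -8, 11), (10, 8, 11)  [2]
  a=11: none
Total reduced forms: 1 + 1 + 2 + 2 + 2 = 8
h = 8

8


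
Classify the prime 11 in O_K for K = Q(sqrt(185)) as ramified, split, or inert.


K = Q(sqrt(185)). Since d mod 4 = 1, disc(K) = 185.
Check p | disc: 185 mod 11 = 9.
p does not divide disc. Compute Legendre symbol (d/p):
9^((11-1)/2) mod 11 = 1
(d/p) = 1, so p splits: (p) = P*P' with e=1, f=1, g=2.
Therefore p is split.

split


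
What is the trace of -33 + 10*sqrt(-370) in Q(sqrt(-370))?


Tr(a + b*sqrt(d)) = (a + b*sqrt(d)) + (a - b*sqrt(d)) = 2a
= 2 * (-33)
= -66

-66


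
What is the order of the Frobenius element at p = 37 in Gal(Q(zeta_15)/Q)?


The Frobenius at p in Gal(Q(zeta_n)/Q) = (Z/nZ)* is the class of p, so its order is ord_15(37), the smallest k >= 1 with 37^k = 1 mod 15.
n = 15 = 3 * 5, phi(15) = 8; the order divides phi(n).
Divisors of 8: 1, 2, 4, 8
Repeated squaring mod 15: 37^1 = 7, 37^2 = 4, 37^4 = 1, 37^8 = 1
Test divisors in increasing order:
  k=1: 37^1 = 7 mod 15
  k=2: 37^2 = 4 mod 15
  k=4: 37^4 = 1 mod 15  <- first divisor giving 1
Order = 4

4


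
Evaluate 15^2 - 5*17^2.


x^2 - d*y^2
= 15^2 - 5*17^2
= 225 - 1445
= -1220

-1220


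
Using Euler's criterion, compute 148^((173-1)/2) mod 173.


p = 173 is prime and the exponent is (p-1)/2 = 86, so by Euler's criterion 148^86 = (148/173) = +1 or -1 mod 173.
Compute by square-and-multiply:
  86 = 64 + 16 + 4 + 2 (binary 1010110)
  Repeated squaring mod 173: 148^1 = 148, 148^2 = 106, 148^4 = 164, 148^8 = 81, 148^16 = 160, 148^32 = 169, 148^64 = 16
  148^86 = 148^64 * 148^16 * 148^4 * 148^2 = 16 * 160 * 164 * 106 mod 173
    16 * 160 = 2560 = 138 mod 173
    138 * 164 = 22632 = 142 mod 173
    142 * 106 = 15052 = 1 mod 173
  148^86 = 1 mod 173
Result 1: 148 is a quadratic residue mod 173.
148^86 mod 173 = 1

1


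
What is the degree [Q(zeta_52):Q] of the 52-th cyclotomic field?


The degree equals Euler's totient phi(52).
52 = 2^2 * 13
phi(52) = 24

24


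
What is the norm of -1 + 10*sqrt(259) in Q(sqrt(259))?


N(a + b*sqrt(d)) = a^2 - d*b^2
= (-1)^2 - (259)*(10)^2
= 1 - 25900
= -25899

-25899


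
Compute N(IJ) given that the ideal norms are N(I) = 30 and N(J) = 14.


N(IJ) = N(I) * N(J)
= 30 * 14
= 420

420


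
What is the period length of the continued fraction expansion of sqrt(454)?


Run the CF algorithm for sqrt(454).
a_0 = floor(sqrt(454)) = 21; set m_0=0, q_0=1.
Recurrence: m' = q*a - m,  q' = (d - m'^2)/q,  a' = floor((a_0 + m')/q').
  step 1: m=21, q=13, a=3
  step 2: m=18, q=10, a=3
  step 3: m=12, q=31, a=1
  step 4: m=19, q=3, a=13
  step 5: m=20, q=18, a=2
  step 6: m=16, q=11, a=3
  step 7: m=17, q=15, a=2
  step 8: m=13, q=19, a=1
  step 9: m=6, q=22, a=1
  step 10: m=16, q=9, a=4
  step 11: m=20, q=6, a=6
  step 12: m=16, q=33, a=1
  step 13: m=17, q=5, a=7
  step 14: m=18, q=26, a=1
  step 15: m=8, q=15, a=1
  step 16: m=7, q=27, a=1
  step 17: m=20, q=2, a=20
  step 18: m=20, q=27, a=1
  step 19: m=7, q=15, a=1
  step 20: m=8, q=26, a=1
  step 21: m=18, q=5, a=7
  step 22: m=17, q=33, a=1
  step 23: m=16, q=6, a=6
  step 24: m=20, q=9, a=4
  step 25: m=16, q=22, a=1
  step 26: m=6, q=19, a=1
  step 27: m=13, q=15, a=2
  step 28: m=17, q=11, a=3
  step 29: m=16, q=18, a=2
  step 30: m=20, q=3, a=13
  step 31: m=19, q=31, a=1
  step 32: m=12, q=10, a=3
  step 33: m=18, q=13, a=3
  step 34: m=21, q=1, a=42
a_34 = 2*a_0 = 42, so the period closes here.
sqrt(454) = [21; 3, 3, 1, 13, 2, 3, 2, 1, 1, 4, 6, 1, 7, 1, 1, 1, 20, 1, 1, 1, 7, 1, 6, 4, 1, 1, 2, 3, 2, 13, 1, 3, 3, 42]
Period length = 34

34


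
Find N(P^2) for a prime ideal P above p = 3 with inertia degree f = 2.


N(P^a) = p^(a*f)
= 3^(2*2)
= 3^4
= 81

81


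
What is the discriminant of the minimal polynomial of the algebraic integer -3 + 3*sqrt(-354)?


The element -3 + 3*sqrt(-354) has minimal polynomial:
x^2 + 6*x + 3195
Discriminant = (6)^2 - 4*(3195)
= 36 - 12780
= -12744

-12744


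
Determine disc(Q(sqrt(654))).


For K = Q(sqrt(d)) with d squarefree: disc(K) = d if d = 1 mod 4, and disc(K) = 4d if d = 2 or 3 mod 4.
Here d = 654, and d mod 4 = 2.
d = 2 mod 4, not 1 (O_K = Z[sqrt(d)]), so disc(K) = 4d = 4 * (654) = 2616

2616


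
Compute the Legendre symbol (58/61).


p = 61 is prime, so compute (58/61) with the reciprocity algorithm (Jacobi-symbol steps: pull out 2s via (2/n), flip via reciprocity, reduce):
  pull out 2: (2/61) = -1  (since 61 mod 8 = 5)
  reciprocity: (29/61) -> +(61/29)
  reduce: (3/29)
  reciprocity: (3/29) -> +(29/3)
  reduce: (2/3)
  pull out 2: (2/3) = -1  (since 3 mod 8 = 3)
  (1/3) = 1
Product of signs = 1
(58/61) = 1

1


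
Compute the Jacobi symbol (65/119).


Compute (65/119) via quadratic reciprocity:
  reciprocity: (65/119) -> +(119/65)
  reduce: (54/65)
  pull out 2: (2/65) = +1  (since 65 mod 8 = 1)
  reciprocity: (27/65) -> +(65/27)
  reduce: (11/27)
  reciprocity: (11/27) -> -(27/11)
  reduce: (5/11)
  reciprocity: (5/11) -> +(11/5)
  reduce: (1/5)
  (1/5) = 1
Product of signs = -1

-1


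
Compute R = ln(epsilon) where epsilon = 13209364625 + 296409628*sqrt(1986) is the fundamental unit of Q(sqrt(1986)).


epsilon = 13209364625 + 296409628*sqrt(1986)
= 2.6419e+10
R = ln(2.6419e+10)
= 23.9973

23.9973


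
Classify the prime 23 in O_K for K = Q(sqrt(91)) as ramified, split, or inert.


K = Q(sqrt(91)). Since d mod 4 = 3, disc(K) = 364.
Check p | disc: 364 mod 23 = 19.
p does not divide disc. Compute Legendre symbol (d/p):
22^((23-1)/2) mod 23 = -1
(d/p) = -1, so p is inert: (p) stays prime with e=1, f=2, g=1.
Therefore p is inert.

inert


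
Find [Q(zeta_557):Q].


The degree equals Euler's totient phi(557).
557 = 557
phi(557) = 556

556


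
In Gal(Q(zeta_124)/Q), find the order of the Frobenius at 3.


The Frobenius at p in Gal(Q(zeta_n)/Q) = (Z/nZ)* is the class of p, so its order is ord_124(3), the smallest k >= 1 with 3^k = 1 mod 124.
n = 124 = 2^2 * 31, phi(124) = 60; the order divides phi(n).
Divisors of 60: 1, 2, 3, 4, 5, 6, 10, 12, 15, 20, 30, 60
Repeated squaring mod 124: 3^1 = 3, 3^2 = 9, 3^4 = 81, 3^8 = 113, 3^16 = 121, 3^32 = 9
Test divisors in increasing order:
  k=1: 3^1 = 3 mod 124
  k=2: 3^2 = 9 mod 124
  k=3: 3^3 = 9 * 3 = 27 mod 124
  k=4: 3^4 = 81 mod 124
  k=5: 3^5 = 81 * 3 = 119 mod 124
  k=6: 3^6 = 81 * 9 = 109 mod 124
  k=10: 3^10 = 113 * 9 = 25 mod 124
  k=12: 3^12 = 113 * 81 = 101 mod 124
  k=15: 3^15 = 113 * 81 * 9 * 3 = 123 mod 124
  k=20: 3^20 = 121 * 81 = 5 mod 124
  k=30: 3^30 = 121 * 113 * 81 * 9 = 1 mod 124  <- first divisor giving 1
Order = 30

30


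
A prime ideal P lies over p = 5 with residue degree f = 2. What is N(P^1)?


N(P^a) = p^(a*f)
= 5^(1*2)
= 5^2
= 25

25


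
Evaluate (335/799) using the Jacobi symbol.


Compute (335/799) via quadratic reciprocity:
  reciprocity: (335/799) -> -(799/335)
  reduce: (129/335)
  reciprocity: (129/335) -> +(335/129)
  reduce: (77/129)
  reciprocity: (77/129) -> +(129/77)
  reduce: (52/77)
  pull out 2: (2/77) = -1  (since 77 mod 8 = 5)
  pull out 2: (2/77) = -1  (since 77 mod 8 = 5)
  reciprocity: (13/77) -> +(77/13)
  reduce: (12/13)
  pull out 2: (2/13) = -1  (since 13 mod 8 = 5)
  pull out 2: (2/13) = -1  (since 13 mod 8 = 5)
  reciprocity: (3/13) -> +(13/3)
  reduce: (1/3)
  (1/3) = 1
Product of signs = -1

-1


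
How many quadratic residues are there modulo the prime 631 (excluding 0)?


For prime p, the number of non-zero quadratic residues is (p-1)/2.
= (631-1)/2
= 315

315


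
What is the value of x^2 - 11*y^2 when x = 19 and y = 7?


x^2 - d*y^2
= 19^2 - 11*7^2
= 361 - 539
= -178

-178


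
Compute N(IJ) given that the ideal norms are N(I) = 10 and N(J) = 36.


N(IJ) = N(I) * N(J)
= 10 * 36
= 360

360


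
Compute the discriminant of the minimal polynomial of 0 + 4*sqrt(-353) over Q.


The element 0 + 4*sqrt(-353) has minimal polynomial:
x^2 + 0*x + 5648
Discriminant = (0)^2 - 4*(5648)
= 0 - 22592
= -22592

-22592


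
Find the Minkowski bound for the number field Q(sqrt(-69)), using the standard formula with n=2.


d = -69, d mod 4 = 3, so disc(K) = 4d = -276; |disc(K)| = 276
Imaginary quadratic field, so n = 2, s = r2 = 1, r1 = 0
M = (n!/n^n) * (4/pi)^s * sqrt(|disc(K)|) = (2!/2^2) * (4/pi)^1 * sqrt(276)
= 0.5 * 1.273240 * 16.613248
= 10.5763

10.5763


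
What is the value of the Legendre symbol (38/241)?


p = 241 is prime, so compute (38/241) with the reciprocity algorithm (Jacobi-symbol steps: pull out 2s via (2/n), flip via reciprocity, reduce):
  pull out 2: (2/241) = +1  (since 241 mod 8 = 1)
  reciprocity: (19/241) -> +(241/19)
  reduce: (13/19)
  reciprocity: (13/19) -> +(19/13)
  reduce: (6/13)
  pull out 2: (2/13) = -1  (since 13 mod 8 = 5)
  reciprocity: (3/13) -> +(13/3)
  reduce: (1/3)
  (1/3) = 1
Product of signs = -1
(38/241) = -1

-1


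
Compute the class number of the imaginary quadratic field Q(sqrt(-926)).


K = Q(sqrt(-926)). d mod 4 = 2, so D = disc(K) = 4d = -3704
h(K) equals the number of primitive reduced positive-definite forms (a, b, c) = a*x^2 + b*x*y + c*y^2 with b^2 - 4ac = D,
where reduced means |b| <= a <= c, with b >= 0 whenever |b| = a or a = c, and primitive means gcd(a, b, c) = 1.
Reduced forces 3a^2 <= |D| = 3704, so 1 <= a <= 35; b must have the parity of D, and c = (b^2 - D)/(4a) must be an integer >= a.
Enumerate a = 1..35, b in [-a, a]:
  a=1: (1, 0, 926)  [1]
  a=2: (2, 0, 463)  [1]
  a=3: (3, -2, 309), (3, 2, 309)  [2]
  a=4: none
  a=5: (5, -4, 186), (5, 4, 186)  [2]
  a=6: (6, -4, 155), (6, 4, 155)  [2]
  a=7..8: none
  a=9: (9, -2, 103), (9, 2, 103)  [2]
  a=10: (10, -4, 93), (10, 4, 93)  [2]
  a=11: (11, -6, 85), (11, 6, 85)  [2]
  a=12: none
  a=13: (13, -12, 74), (13, 12, 74)  [2]
  a=14: none
  a=15: (15, -14, 65), (15, -4, 62), (15, 4, 62), (15, 14, 65)  [4]
  a=16: none
  a=17: (17, -6, 55), (17, 6, 55)  [2]
  a=18: (18, -16, 55), (18, 16, 55)  [2]
  a=19: (19, -18, 53), (19, 18, 53)  [2]
  a=20..21: none
  a=22: (22, -16, 45), (22, 16, 45)  [2]
  a=23..24: none
  a=25: (25, -14, 39), (25, 14, 39)  [2]
  a=26: (26, -12, 37), (26, 12, 37)  [2]
  a=27: (27, -20, 38), (27, 20, 38)  [2]
  a=28..29: none
  a=30: (30, -16, 33), (30, -4, 31), (30, 4, 31), (30, 16, 33)  [4]
  a=31..32: none
  a=33: (33, -28, 34), (33, 28, 34)  [2]
  a=34..35: none
Total reduced forms: 1 + 1 + 2 + 2 + 2 + 2 + 2 + 2 + 2 + 4 + 2 + 2 + 2 + 2 + 2 + 2 + 2 + 4 + 2 = 40
h = 40

40


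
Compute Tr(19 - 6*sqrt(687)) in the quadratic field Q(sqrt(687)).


Tr(a + b*sqrt(d)) = (a + b*sqrt(d)) + (a - b*sqrt(d)) = 2a
= 2 * (19)
= 38

38


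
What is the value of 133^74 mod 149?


p = 149 is prime and the exponent is (p-1)/2 = 74, so by Euler's criterion 133^74 = (133/149) = +1 or -1 mod 149.
Compute by square-and-multiply:
  74 = 64 + 8 + 2 (binary 1001010)
  Repeated squaring mod 149: 133^1 = 133, 133^2 = 107, 133^4 = 125, 133^8 = 129, 133^16 = 102, 133^32 = 123, 133^64 = 80
  133^74 = 133^64 * 133^8 * 133^2 = 80 * 129 * 107 mod 149
    80 * 129 = 10320 = 39 mod 149
    39 * 107 = 4173 = 1 mod 149
  133^74 = 1 mod 149
Result 1: 133 is a quadratic residue mod 149.
133^74 mod 149 = 1

1
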